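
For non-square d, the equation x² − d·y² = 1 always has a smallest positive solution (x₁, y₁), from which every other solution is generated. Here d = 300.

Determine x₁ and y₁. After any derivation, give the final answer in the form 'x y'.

1351 78

√300 = [17; 3,8,3,34, …], period ℓ=4 (even) → k=3
k=0  a_k=17  p_k/q_k = 17/1
…
k=2  a_k=8  p_k/q_k = 433/25
k=3  a_k=3  p_k/q_k = 1351/78
fundamental: x₁=1351, y₁=78  (since 1825201 − 300·6084 = 1)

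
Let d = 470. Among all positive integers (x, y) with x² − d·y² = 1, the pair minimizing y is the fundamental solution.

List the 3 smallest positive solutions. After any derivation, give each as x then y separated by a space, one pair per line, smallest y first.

1691 78
5718961 263796
19341524411 892157994

[21; 1,2,8,2,1,42] for √470; ℓ=6 ⇒ convergent index 5
a_0=21:  p_0=21·1+0=21,  q_0=21·0+1=1
a_1=1:  p_1=1·21+1=22,  q_1=1·1+0=1
…
a_4=2:  p_4=2·542+65=1149,  q_4=2·25+3=53
a_5=1:  p_5=1·1149+542=1691,  q_5=1·53+25=78
(x₁, y₁) = (1691, 78);  1691² − 470·78² = 1 ✓
k=2:  x_2 = 1691·1691+470·78·78 = 5718961,  y_2 = 1691·78+78·1691 = 263796
k=3:  x_3 = 1691·5718961+470·78·263796 = 19341524411,  y_3 = 1691·263796+78·5718961 = 892157994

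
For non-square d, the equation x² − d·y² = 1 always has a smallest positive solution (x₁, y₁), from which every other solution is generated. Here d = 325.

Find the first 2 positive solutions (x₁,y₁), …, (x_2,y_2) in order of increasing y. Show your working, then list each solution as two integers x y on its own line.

649 36
842401 46728

√325 → a₀=18, period (36); ℓ=1 odd so k=1
a_0=18:  p_0=18·1+0=18,  q_0=18·0+1=1
a_1=36:  p_1=36·18+1=649,  q_1=36·1+0=36
fundamental: x₁=649, y₁=36  (since 421201 − 325·1296 = 1)
k=2:  x_2 = 649·649+325·36·36 = 842401,  y_2 = 649·36+36·649 = 46728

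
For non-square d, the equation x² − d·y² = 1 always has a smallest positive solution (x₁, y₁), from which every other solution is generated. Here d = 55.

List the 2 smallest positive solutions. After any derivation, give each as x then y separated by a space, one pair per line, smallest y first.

89 12
15841 2136

√55 = [7; 2,2,2,14, …], period ℓ=4 (even) → k=3
step 0: (7, 1)  from 7·(1,0) + (0,1)
step 1: (15, 2)  from 2·(7,1) + (1,0)
step 2: (37, 5)  from 2·(15,2) + (7,1)
step 3: (89, 12)  from 2·(37,5) + (15,2)
fundamental: x₁=89, y₁=12  (since 7921 − 55·144 = 1)
(x_2, y_2) = (89·89 + 55·12·12, 89·12 + 12·89) = (15841, 2136)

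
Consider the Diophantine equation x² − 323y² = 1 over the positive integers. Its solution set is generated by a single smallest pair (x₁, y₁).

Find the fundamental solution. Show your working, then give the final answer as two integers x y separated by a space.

18 1

[17; 1,34] for √323; ℓ=2 ⇒ convergent index 1
k=0  a_k=17  p_k/q_k = 17/1
k=1  a_k=1  p_k/q_k = 18/1
→ (18, 1).  Check: 18²=324, 323·1²=323, difference 1.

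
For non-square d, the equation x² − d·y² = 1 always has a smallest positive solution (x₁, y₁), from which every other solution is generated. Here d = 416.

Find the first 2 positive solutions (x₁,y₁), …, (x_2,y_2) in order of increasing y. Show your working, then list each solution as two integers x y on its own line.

5201 255
54100801 2652510

√416 = [20; 2,1,1,9,1,1,2,40, …], period ℓ=8 (even) → k=7
step 0: (20, 1)  from 20·(1,0) + (0,1)
step 1: (41, 2)  from 2·(20,1) + (1,0)
step 2: (61, 3)  from 1·(41,2) + (20,1)
step 3: (102, 5)  from 1·(61,3) + (41,2)
…
step 6: (2060, 101)  from 1·(1081,53) + (979,48)
step 7: (5201, 255)  from 2·(2060,101) + (1081,53)
→ (5201, 255).  Check: 5201²=27050401, 416·255²=27050400, difference 1.
k=2:  x_2 = 5201·5201+416·255·255 = 54100801,  y_2 = 5201·255+255·5201 = 2652510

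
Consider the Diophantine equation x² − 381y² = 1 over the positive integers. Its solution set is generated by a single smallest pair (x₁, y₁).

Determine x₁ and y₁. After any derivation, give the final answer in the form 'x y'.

1015 52

√381 → a₀=19, period (1,1,12,1,1,38); ℓ=6 even so k=5
i=0: a=19 ⇒ p=19, q=1
…
i=4: a=1 ⇒ p=527, q=27
i=5: a=1 ⇒ p=1015, q=52
(x₁, y₁) = (1015, 52);  1015² − 381·52² = 1 ✓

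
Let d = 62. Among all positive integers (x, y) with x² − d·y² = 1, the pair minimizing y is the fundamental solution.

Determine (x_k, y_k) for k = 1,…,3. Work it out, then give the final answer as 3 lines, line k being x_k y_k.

[7; 1,6,1,14] for √62; ℓ=4 ⇒ convergent index 3
k=0  a_k=7  p_k/q_k = 7/1
k=1  a_k=1  p_k/q_k = 8/1
k=2  a_k=6  p_k/q_k = 55/7
k=3  a_k=1  p_k/q_k = 63/8
fundamental: x₁=63, y₁=8  (since 3969 − 62·64 = 1)
n=2: (63,8)∘(63,8) = (63·63+62·8·8, 63·8+8·63) = (7937,1008)
n=3: (7937,1008)∘(63,8) = (63·7937+62·8·1008, 63·1008+8·7937) = (999999,127000)

63 8
7937 1008
999999 127000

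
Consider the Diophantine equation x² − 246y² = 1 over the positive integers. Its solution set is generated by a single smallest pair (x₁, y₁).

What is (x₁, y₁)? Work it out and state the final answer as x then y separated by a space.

88805 5662

√246 → a₀=15, period (1,2,5,1,14,1,5,2,1,30); ℓ=10 even so k=9
a_0=15:  p_0=15·1+0=15,  q_0=15·0+1=1
a_1=1:  p_1=1·15+1=16,  q_1=1·1+0=1
a_2=2:  p_2=2·16+15=47,  q_2=2·1+1=3
…
a_6=1:  p_6=1·4423+298=4721,  q_6=1·282+19=301
…
a_8=2:  p_8=2·28028+4721=60777,  q_8=2·1787+301=3875
a_9=1:  p_9=1·60777+28028=88805,  q_9=1·3875+1787=5662
(x₁, y₁) = (88805, 5662);  88805² − 246·5662² = 1 ✓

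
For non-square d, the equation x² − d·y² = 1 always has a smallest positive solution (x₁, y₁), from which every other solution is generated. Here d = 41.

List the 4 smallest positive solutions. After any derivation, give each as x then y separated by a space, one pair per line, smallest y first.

2049 320
8396801 1311360
34410088449 5373952960
141012534067201 22022457918720

d=41: √d = [6; 2,2,12] (ℓ=3, odd), read p_5/q_5
step 0: (6, 1)  from 6·(1,0) + (0,1)
…
step 2: (32, 5)  from 2·(13,2) + (6,1)
step 3: (397, 62)  from 12·(32,5) + (13,2)
step 4: (826, 129)  from 2·(397,62) + (32,5)
step 5: (2049, 320)  from 2·(826,129) + (397,62)
fundamental: x₁=2049, y₁=320  (since 4198401 − 41·102400 = 1)
(x_2, y_2) = (2049·2049 + 41·320·320, 2049·320 + 320·2049) = (8396801, 1311360)
(x_3, y_3) = (2049·8396801 + 41·320·1311360, 2049·1311360 + 320·8396801) = (34410088449, 5373952960)
(x_4, y_4) = (2049·34410088449 + 41·320·5373952960, 2049·5373952960 + 320·34410088449) = (141012534067201, 22022457918720)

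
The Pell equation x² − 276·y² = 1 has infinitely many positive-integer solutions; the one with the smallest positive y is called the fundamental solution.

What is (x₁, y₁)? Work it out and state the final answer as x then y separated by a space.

7775 468

[16; 1,1,1,1,2,2,2,1,1,1,1,32] for √276; ℓ=12 ⇒ convergent index 11
k=0  a_k=16  p_k/q_k = 16/1
k=1  a_k=1  p_k/q_k = 17/1
k=2  a_k=1  p_k/q_k = 33/2
…
k=4  a_k=1  p_k/q_k = 83/5
…
k=7  a_k=2  p_k/q_k = 1246/75
k=8  a_k=1  p_k/q_k = 1761/106
k=9  a_k=1  p_k/q_k = 3007/181
k=10  a_k=1  p_k/q_k = 4768/287
k=11  a_k=1  p_k/q_k = 7775/468
fundamental: x₁=7775, y₁=468  (since 60450625 − 276·219024 = 1)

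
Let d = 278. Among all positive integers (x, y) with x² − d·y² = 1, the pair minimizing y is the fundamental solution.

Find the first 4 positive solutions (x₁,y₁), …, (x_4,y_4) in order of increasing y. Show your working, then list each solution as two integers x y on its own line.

2501 150
12510001 750300
62575022501 3753000450
313000250040001 18772507500600

√278 = [16; 1,2,16,2,1,32, …], period ℓ=6 (even) → k=5
a_0=16:  p_0=16·1+0=16,  q_0=16·0+1=1
a_1=1:  p_1=1·16+1=17,  q_1=1·1+0=1
a_2=2:  p_2=2·17+16=50,  q_2=2·1+1=3
…
a_4=2:  p_4=2·817+50=1684,  q_4=2·49+3=101
a_5=1:  p_5=1·1684+817=2501,  q_5=1·101+49=150
fundamental: x₁=2501, y₁=150  (since 6255001 − 278·22500 = 1)
(2501+150√278)^2 = 12510001 + 750300√278
(2501+150√278)^3 = 62575022501 + 3753000450√278
(2501+150√278)^4 = 313000250040001 + 18772507500600√278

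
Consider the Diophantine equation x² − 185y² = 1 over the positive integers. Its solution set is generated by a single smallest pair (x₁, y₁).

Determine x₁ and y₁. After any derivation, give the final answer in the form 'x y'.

9249 680

√185 = [13; 1,1,1,1,26, …], period ℓ=5 (odd) → k=9
a_0=13:  p_0=13·1+0=13,  q_0=13·0+1=1
a_1=1:  p_1=1·13+1=14,  q_1=1·1+0=1
…
a_4=1:  p_4=1·41+27=68,  q_4=1·3+2=5
…
a_6=1:  p_6=1·1809+68=1877,  q_6=1·133+5=138
…
a_8=1:  p_8=1·3686+1877=5563,  q_8=1·271+138=409
a_9=1:  p_9=1·5563+3686=9249,  q_9=1·409+271=680
(x₁, y₁) = (9249, 680);  9249² − 185·680² = 1 ✓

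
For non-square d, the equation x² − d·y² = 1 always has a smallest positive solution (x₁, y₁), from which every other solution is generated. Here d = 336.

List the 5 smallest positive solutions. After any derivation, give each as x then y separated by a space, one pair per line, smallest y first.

d=336: √d = [18; 3,36] (ℓ=2, even), read p_1/q_1
a_0=18:  p_0=18·1+0=18,  q_0=18·0+1=1
a_1=3:  p_1=3·18+1=55,  q_1=3·1+0=3
→ (55, 3).  Check: 55²=3025, 336·3²=3024, difference 1.
k=2:  x_2 = 55·55+336·3·3 = 6049,  y_2 = 55·3+3·55 = 330
k=3:  x_3 = 55·6049+336·3·330 = 665335,  y_3 = 55·330+3·6049 = 36297
k=4:  x_4 = 55·665335+336·3·36297 = 73180801,  y_4 = 55·36297+3·665335 = 3992340
k=5:  x_5 = 55·73180801+336·3·3992340 = 8049222775,  y_5 = 55·3992340+3·73180801 = 439121103

55 3
6049 330
665335 36297
73180801 3992340
8049222775 439121103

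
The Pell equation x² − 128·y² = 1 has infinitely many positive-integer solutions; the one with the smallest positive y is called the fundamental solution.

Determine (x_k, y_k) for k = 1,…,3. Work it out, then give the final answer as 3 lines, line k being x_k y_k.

577 51
665857 58854
768398401 67917465

d=128: √d = [11; 3,5,3,22] (ℓ=4, even), read p_3/q_3
step 0: (11, 1)  from 11·(1,0) + (0,1)
…
step 2: (181, 16)  from 5·(34,3) + (11,1)
step 3: (577, 51)  from 3·(181,16) + (34,3)
fundamental: x₁=577, y₁=51  (since 332929 − 128·2601 = 1)
(x_2, y_2) = (577·577 + 128·51·51, 577·51 + 51·577) = (665857, 58854)
(x_3, y_3) = (577·665857 + 128·51·58854, 577·58854 + 51·665857) = (768398401, 67917465)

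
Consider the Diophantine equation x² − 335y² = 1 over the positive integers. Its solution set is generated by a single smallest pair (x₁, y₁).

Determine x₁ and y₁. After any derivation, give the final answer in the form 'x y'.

604 33

d=335: √d = [18; 3,3,3,36] (ℓ=4, even), read p_3/q_3
step 0: (18, 1)  from 18·(1,0) + (0,1)
…
step 2: (183, 10)  from 3·(55,3) + (18,1)
step 3: (604, 33)  from 3·(183,10) + (55,3)
(x₁, y₁) = (604, 33);  604² − 335·33² = 1 ✓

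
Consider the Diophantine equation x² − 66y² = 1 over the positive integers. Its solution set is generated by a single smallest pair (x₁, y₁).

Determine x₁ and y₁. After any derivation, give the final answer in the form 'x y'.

d=66: √d = [8; 8,16] (ℓ=2, even), read p_1/q_1
i=0: a=8 ⇒ p=8, q=1
i=1: a=8 ⇒ p=65, q=8
→ (65, 8).  Check: 65²=4225, 66·8²=4224, difference 1.

65 8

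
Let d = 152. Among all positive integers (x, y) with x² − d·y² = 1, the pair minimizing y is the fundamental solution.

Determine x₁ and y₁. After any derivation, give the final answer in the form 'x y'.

37 3

√152 → a₀=12, period (3,24); ℓ=2 even so k=1
i=0: a=12 ⇒ p=12, q=1
i=1: a=3 ⇒ p=37, q=3
→ (37, 3).  Check: 37²=1369, 152·3²=1368, difference 1.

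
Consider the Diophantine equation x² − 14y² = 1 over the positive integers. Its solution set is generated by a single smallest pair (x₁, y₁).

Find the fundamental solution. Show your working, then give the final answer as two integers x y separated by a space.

√14 → a₀=3, period (1,2,1,6); ℓ=4 even so k=3
i=0: a=3 ⇒ p=3, q=1
…
i=2: a=2 ⇒ p=11, q=3
i=3: a=1 ⇒ p=15, q=4
fundamental: x₁=15, y₁=4  (since 225 − 14·16 = 1)

15 4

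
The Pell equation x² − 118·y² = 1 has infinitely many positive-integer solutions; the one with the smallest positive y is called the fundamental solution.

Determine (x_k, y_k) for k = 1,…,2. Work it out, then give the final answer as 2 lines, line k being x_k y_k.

306917 28254
188396089777 17343265836

√118 = [10; 1,6,3,2,10,2,3,6,1,20, …], period ℓ=10 (even) → k=9
k=0  a_k=10  p_k/q_k = 10/1
k=1  a_k=1  p_k/q_k = 11/1
k=2  a_k=6  p_k/q_k = 76/7
k=3  a_k=3  p_k/q_k = 239/22
k=4  a_k=2  p_k/q_k = 554/51
…
k=6  a_k=2  p_k/q_k = 12112/1115
…
k=8  a_k=6  p_k/q_k = 264802/24377
k=9  a_k=1  p_k/q_k = 306917/28254
(x₁, y₁) = (306917, 28254);  306917² − 118·28254² = 1 ✓
k=2:  x_2 = 306917·306917+118·28254·28254 = 188396089777,  y_2 = 306917·28254+28254·306917 = 17343265836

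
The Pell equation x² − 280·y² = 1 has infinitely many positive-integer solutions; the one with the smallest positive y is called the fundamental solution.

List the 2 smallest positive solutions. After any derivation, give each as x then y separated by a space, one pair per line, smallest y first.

251 15
126001 7530

d=280: √d = [16; 1,2,1,2,1,32] (ℓ=6, even), read p_5/q_5
i=0: a=16 ⇒ p=16, q=1
i=1: a=1 ⇒ p=17, q=1
…
i=3: a=1 ⇒ p=67, q=4
i=4: a=2 ⇒ p=184, q=11
i=5: a=1 ⇒ p=251, q=15
fundamental: x₁=251, y₁=15  (since 63001 − 280·225 = 1)
k=2:  x_2 = 251·251+280·15·15 = 126001,  y_2 = 251·15+15·251 = 7530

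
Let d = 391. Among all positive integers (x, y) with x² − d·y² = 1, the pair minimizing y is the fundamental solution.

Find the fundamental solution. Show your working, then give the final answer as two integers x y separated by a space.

d=391: √d = [19; 1,3,2,2,1,…,3,1,38] (ℓ=16, even), read p_15/q_15
k=0  a_k=19  p_k/q_k = 19/1
…
k=8  a_k=19  p_k/q_k = 52519/2656
k=9  a_k=2  p_k/q_k = 107747/5449
…
k=14  a_k=3  p_k/q_k = 5678083/287153
k=15  a_k=1  p_k/q_k = 7338680/371133
(x₁, y₁) = (7338680, 371133);  7338680² − 391·371133² = 1 ✓

7338680 371133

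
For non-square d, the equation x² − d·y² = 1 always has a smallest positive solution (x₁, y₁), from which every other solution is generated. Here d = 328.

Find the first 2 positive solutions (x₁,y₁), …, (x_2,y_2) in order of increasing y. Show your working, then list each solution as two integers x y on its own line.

163 9
53137 2934

√328 → a₀=18, period (9,36); ℓ=2 even so k=1
k=0  a_k=18  p_k/q_k = 18/1
k=1  a_k=9  p_k/q_k = 163/9
(x₁, y₁) = (163, 9);  163² − 328·9² = 1 ✓
(163+9√328)^2 = 53137 + 2934√328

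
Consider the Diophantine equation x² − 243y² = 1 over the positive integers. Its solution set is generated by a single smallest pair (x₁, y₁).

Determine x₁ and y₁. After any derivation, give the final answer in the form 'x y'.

70226 4505

[15; 1,1,2,3,15,3,2,1,1,30] for √243; ℓ=10 ⇒ convergent index 9
step 0: (15, 1)  from 15·(1,0) + (0,1)
step 1: (16, 1)  from 1·(15,1) + (1,0)
…
step 4: (265, 17)  from 3·(78,5) + (31,2)
step 5: (4053, 260)  from 15·(265,17) + (78,5)
step 6: (12424, 797)  from 3·(4053,260) + (265,17)
…
step 8: (41325, 2651)  from 1·(28901,1854) + (12424,797)
step 9: (70226, 4505)  from 1·(41325,2651) + (28901,1854)
fundamental: x₁=70226, y₁=4505  (since 4931691076 − 243·20295025 = 1)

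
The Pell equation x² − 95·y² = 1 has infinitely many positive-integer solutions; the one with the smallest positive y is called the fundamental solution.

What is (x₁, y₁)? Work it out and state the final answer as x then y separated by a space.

39 4

d=95: √d = [9; 1,2,1,18] (ℓ=4, even), read p_3/q_3
a_0=9:  p_0=9·1+0=9,  q_0=9·0+1=1
a_1=1:  p_1=1·9+1=10,  q_1=1·1+0=1
a_2=2:  p_2=2·10+9=29,  q_2=2·1+1=3
a_3=1:  p_3=1·29+10=39,  q_3=1·3+1=4
(x₁, y₁) = (39, 4);  39² − 95·4² = 1 ✓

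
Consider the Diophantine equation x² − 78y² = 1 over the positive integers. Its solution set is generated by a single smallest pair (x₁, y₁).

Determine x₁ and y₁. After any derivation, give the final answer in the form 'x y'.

53 6

[8; 1,4,1,16] for √78; ℓ=4 ⇒ convergent index 3
i=0: a=8 ⇒ p=8, q=1
i=1: a=1 ⇒ p=9, q=1
i=2: a=4 ⇒ p=44, q=5
i=3: a=1 ⇒ p=53, q=6
(x₁, y₁) = (53, 6);  53² − 78·6² = 1 ✓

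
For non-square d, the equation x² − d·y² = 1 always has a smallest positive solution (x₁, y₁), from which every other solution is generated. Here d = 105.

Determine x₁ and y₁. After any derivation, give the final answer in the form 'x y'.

√105 = [10; 4,20, …], period ℓ=2 (even) → k=1
step 0: (10, 1)  from 10·(1,0) + (0,1)
step 1: (41, 4)  from 4·(10,1) + (1,0)
(x₁, y₁) = (41, 4);  41² − 105·4² = 1 ✓

41 4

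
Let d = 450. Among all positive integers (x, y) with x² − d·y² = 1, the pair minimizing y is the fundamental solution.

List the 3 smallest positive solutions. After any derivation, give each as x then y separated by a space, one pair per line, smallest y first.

[21; 4,1,2,4,2,1,4,42] for √450; ℓ=8 ⇒ convergent index 7
a_0=21:  p_0=21·1+0=21,  q_0=21·0+1=1
a_1=4:  p_1=4·21+1=85,  q_1=4·1+0=4
a_2=1:  p_2=1·85+21=106,  q_2=1·4+1=5
a_3=2:  p_3=2·106+85=297,  q_3=2·5+4=14
a_4=4:  p_4=4·297+106=1294,  q_4=4·14+5=61
…
a_6=1:  p_6=1·2885+1294=4179,  q_6=1·136+61=197
a_7=4:  p_7=4·4179+2885=19601,  q_7=4·197+136=924
fundamental: x₁=19601, y₁=924  (since 384199201 − 450·853776 = 1)
k=2:  x_2 = 19601·19601+450·924·924 = 768398401,  y_2 = 19601·924+924·19601 = 36222648
k=3:  x_3 = 19601·768398401+450·924·36222648 = 30122754096401,  y_3 = 19601·36222648+924·768398401 = 1420000245972

19601 924
768398401 36222648
30122754096401 1420000245972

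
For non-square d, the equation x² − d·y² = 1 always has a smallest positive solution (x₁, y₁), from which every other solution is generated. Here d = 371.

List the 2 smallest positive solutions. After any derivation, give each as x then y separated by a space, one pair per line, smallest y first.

1695 88
5746049 298320

√371 → a₀=19, period (3,1,4,1,3,38); ℓ=6 even so k=5
i=0: a=19 ⇒ p=19, q=1
…
i=4: a=1 ⇒ p=443, q=23
i=5: a=3 ⇒ p=1695, q=88
(x₁, y₁) = (1695, 88);  1695² − 371·88² = 1 ✓
(1695+88√371)^2 = 5746049 + 298320√371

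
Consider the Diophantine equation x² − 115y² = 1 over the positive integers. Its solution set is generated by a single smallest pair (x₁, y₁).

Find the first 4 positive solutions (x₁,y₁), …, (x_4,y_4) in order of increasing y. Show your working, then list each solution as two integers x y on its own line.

√115 = [10; 1,2,1,1,1,1,1,2,1,20, …], period ℓ=10 (even) → k=9
step 0: (10, 1)  from 10·(1,0) + (0,1)
step 1: (11, 1)  from 1·(10,1) + (1,0)
…
step 3: (43, 4)  from 1·(32,3) + (11,1)
…
step 6: (193, 18)  from 1·(118,11) + (75,7)
step 7: (311, 29)  from 1·(193,18) + (118,11)
step 8: (815, 76)  from 2·(311,29) + (193,18)
step 9: (1126, 105)  from 1·(815,76) + (311,29)
fundamental: x₁=1126, y₁=105  (since 1267876 − 115·11025 = 1)
n=2: (1126,105)∘(1126,105) = (1126·1126+115·105·105, 1126·105+105·1126) = (2535751,236460)
n=3: (2535751,236460)∘(1126,105) = (1126·2535751+115·105·236460, 1126·236460+105·2535751) = (5710510126,532507815)
n=4: (5710510126,532507815)∘(1126,105) = (1126·5710510126+115·105·532507815, 1126·532507815+105·5710510126) = (12860066268001,1199207362920)

1126 105
2535751 236460
5710510126 532507815
12860066268001 1199207362920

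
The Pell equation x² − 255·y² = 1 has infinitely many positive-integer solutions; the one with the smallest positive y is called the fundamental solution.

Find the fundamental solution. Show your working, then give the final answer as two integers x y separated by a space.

√255 → a₀=15, period (1,30); ℓ=2 even so k=1
k=0  a_k=15  p_k/q_k = 15/1
k=1  a_k=1  p_k/q_k = 16/1
(x₁, y₁) = (16, 1);  16² − 255·1² = 1 ✓

16 1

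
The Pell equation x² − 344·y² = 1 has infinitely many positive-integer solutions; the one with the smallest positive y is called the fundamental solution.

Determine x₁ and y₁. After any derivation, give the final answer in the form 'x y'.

d=344: √d = [18; 1,1,4,1,3,1,4,1,1,36] (ℓ=10, even), read p_9/q_9
a_0=18:  p_0=18·1+0=18,  q_0=18·0+1=1
…
a_2=1:  p_2=1·19+18=37,  q_2=1·1+1=2
…
a_4=1:  p_4=1·167+37=204,  q_4=1·9+2=11
a_5=3:  p_5=3·204+167=779,  q_5=3·11+9=42
…
a_7=4:  p_7=4·983+779=4711,  q_7=4·53+42=254
a_8=1:  p_8=1·4711+983=5694,  q_8=1·254+53=307
a_9=1:  p_9=1·5694+4711=10405,  q_9=1·307+254=561
(x₁, y₁) = (10405, 561);  10405² − 344·561² = 1 ✓

10405 561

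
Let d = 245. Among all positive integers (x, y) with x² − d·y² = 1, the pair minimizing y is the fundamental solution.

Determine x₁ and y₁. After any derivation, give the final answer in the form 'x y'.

51841 3312

√245 → a₀=15, period (1,1,1,7,6,7,1,1,1,30); ℓ=10 even so k=9
a_0=15:  p_0=15·1+0=15,  q_0=15·0+1=1
…
a_2=1:  p_2=1·16+15=31,  q_2=1·1+1=2
a_3=1:  p_3=1·31+16=47,  q_3=1·2+1=3
…
a_5=6:  p_5=6·360+47=2207,  q_5=6·23+3=141
a_6=7:  p_6=7·2207+360=15809,  q_6=7·141+23=1010
a_7=1:  p_7=1·15809+2207=18016,  q_7=1·1010+141=1151
a_8=1:  p_8=1·18016+15809=33825,  q_8=1·1151+1010=2161
a_9=1:  p_9=1·33825+18016=51841,  q_9=1·2161+1151=3312
(x₁, y₁) = (51841, 3312);  51841² − 245·3312² = 1 ✓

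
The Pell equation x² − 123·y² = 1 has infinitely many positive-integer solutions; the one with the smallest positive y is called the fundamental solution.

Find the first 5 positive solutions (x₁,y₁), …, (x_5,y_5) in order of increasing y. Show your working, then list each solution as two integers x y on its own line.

√123 → a₀=11, period (11,22); ℓ=2 even so k=1
step 0: (11, 1)  from 11·(1,0) + (0,1)
step 1: (122, 11)  from 11·(11,1) + (1,0)
fundamental: x₁=122, y₁=11  (since 14884 − 123·121 = 1)
(x_2, y_2) = (122·122 + 123·11·11, 122·11 + 11·122) = (29767, 2684)
(x_3, y_3) = (122·29767 + 123·11·2684, 122·2684 + 11·29767) = (7263026, 654885)
(x_4, y_4) = (122·7263026 + 123·11·654885, 122·654885 + 11·7263026) = (1772148577, 159789256)
(x_5, y_5) = (122·1772148577 + 123·11·159789256, 122·159789256 + 11·1772148577) = (432396989762, 38987923579)

122 11
29767 2684
7263026 654885
1772148577 159789256
432396989762 38987923579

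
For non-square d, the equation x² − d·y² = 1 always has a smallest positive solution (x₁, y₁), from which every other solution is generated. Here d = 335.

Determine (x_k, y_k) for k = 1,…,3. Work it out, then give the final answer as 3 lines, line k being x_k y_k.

604 33
729631 39864
881393644 48155679

√335 → a₀=18, period (3,3,3,36); ℓ=4 even so k=3
a_0=18:  p_0=18·1+0=18,  q_0=18·0+1=1
a_1=3:  p_1=3·18+1=55,  q_1=3·1+0=3
a_2=3:  p_2=3·55+18=183,  q_2=3·3+1=10
a_3=3:  p_3=3·183+55=604,  q_3=3·10+3=33
fundamental: x₁=604, y₁=33  (since 364816 − 335·1089 = 1)
(x_2, y_2) = (604·604 + 335·33·33, 604·33 + 33·604) = (729631, 39864)
(x_3, y_3) = (604·729631 + 335·33·39864, 604·39864 + 33·729631) = (881393644, 48155679)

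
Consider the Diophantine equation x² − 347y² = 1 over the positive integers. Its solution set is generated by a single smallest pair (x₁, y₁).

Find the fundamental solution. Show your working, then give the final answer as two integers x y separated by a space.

641602 34443

√347 = [18; 1,1,1,2,4,…,1,1,36, …], period ℓ=14 (even) → k=13
k=0  a_k=18  p_k/q_k = 18/1
k=1  a_k=1  p_k/q_k = 19/1
k=2  a_k=1  p_k/q_k = 37/2
k=3  a_k=1  p_k/q_k = 56/3
k=4  a_k=2  p_k/q_k = 149/8
k=5  a_k=4  p_k/q_k = 652/35
…
k=7  a_k=17  p_k/q_k = 14269/766
k=8  a_k=1  p_k/q_k = 15070/809
k=9  a_k=4  p_k/q_k = 74549/4002
k=10  a_k=2  p_k/q_k = 164168/8813
k=11  a_k=1  p_k/q_k = 238717/12815
k=12  a_k=1  p_k/q_k = 402885/21628
k=13  a_k=1  p_k/q_k = 641602/34443
(x₁, y₁) = (641602, 34443);  641602² − 347·34443² = 1 ✓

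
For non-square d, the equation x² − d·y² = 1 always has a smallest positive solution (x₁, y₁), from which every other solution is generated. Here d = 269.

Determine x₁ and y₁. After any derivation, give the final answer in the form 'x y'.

13449 820

√269 → a₀=16, period (2,2,32); ℓ=3 odd so k=5
i=0: a=16 ⇒ p=16, q=1
i=1: a=2 ⇒ p=33, q=2
i=2: a=2 ⇒ p=82, q=5
i=3: a=32 ⇒ p=2657, q=162
i=4: a=2 ⇒ p=5396, q=329
i=5: a=2 ⇒ p=13449, q=820
→ (13449, 820).  Check: 13449²=180875601, 269·820²=180875600, difference 1.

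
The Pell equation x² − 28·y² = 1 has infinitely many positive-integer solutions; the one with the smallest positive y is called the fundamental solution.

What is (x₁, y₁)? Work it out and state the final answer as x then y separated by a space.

127 24

d=28: √d = [5; 3,2,3,10] (ℓ=4, even), read p_3/q_3
a_0=5:  p_0=5·1+0=5,  q_0=5·0+1=1
a_1=3:  p_1=3·5+1=16,  q_1=3·1+0=3
a_2=2:  p_2=2·16+5=37,  q_2=2·3+1=7
a_3=3:  p_3=3·37+16=127,  q_3=3·7+3=24
(x₁, y₁) = (127, 24);  127² − 28·24² = 1 ✓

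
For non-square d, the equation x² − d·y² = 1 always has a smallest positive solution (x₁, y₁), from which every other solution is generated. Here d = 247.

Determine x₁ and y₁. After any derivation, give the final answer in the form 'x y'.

√247 = [15; 1,2,1,1,9,1,9,1,1,2,1,30, …], period ℓ=12 (even) → k=11
i=0: a=15 ⇒ p=15, q=1
…
i=2: a=2 ⇒ p=47, q=3
i=3: a=1 ⇒ p=63, q=4
i=4: a=1 ⇒ p=110, q=7
…
i=6: a=1 ⇒ p=1163, q=74
i=7: a=9 ⇒ p=11520, q=733
i=8: a=1 ⇒ p=12683, q=807
…
i=10: a=2 ⇒ p=61089, q=3887
i=11: a=1 ⇒ p=85292, q=5427
→ (85292, 5427).  Check: 85292²=7274725264, 247·5427²=7274725263, difference 1.

85292 5427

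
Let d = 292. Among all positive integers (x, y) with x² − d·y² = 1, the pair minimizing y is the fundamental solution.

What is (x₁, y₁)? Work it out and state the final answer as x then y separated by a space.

√292 → a₀=17, period (11,2,1,3,8,3,1,2,11,34); ℓ=10 even so k=9
k=0  a_k=17  p_k/q_k = 17/1
k=1  a_k=11  p_k/q_k = 188/11
k=2  a_k=2  p_k/q_k = 393/23
k=3  a_k=1  p_k/q_k = 581/34
k=4  a_k=3  p_k/q_k = 2136/125
…
k=6  a_k=3  p_k/q_k = 55143/3227
k=7  a_k=1  p_k/q_k = 72812/4261
k=8  a_k=2  p_k/q_k = 200767/11749
k=9  a_k=11  p_k/q_k = 2281249/133500
→ (2281249, 133500).  Check: 2281249²=5204097000001, 292·133500²=5204097000000, difference 1.

2281249 133500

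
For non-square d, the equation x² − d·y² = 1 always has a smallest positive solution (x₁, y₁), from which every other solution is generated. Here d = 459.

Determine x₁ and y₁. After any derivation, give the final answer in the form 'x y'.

499850 23331

d=459: √d = [21; 2,2,1,4,21,4,1,2,2,42] (ℓ=10, even), read p_9/q_9
k=0  a_k=21  p_k/q_k = 21/1
k=1  a_k=2  p_k/q_k = 43/2
k=2  a_k=2  p_k/q_k = 107/5
…
k=8  a_k=2  p_k/q_k = 212079/9899
k=9  a_k=2  p_k/q_k = 499850/23331
fundamental: x₁=499850, y₁=23331  (since 249850022500 − 459·544335561 = 1)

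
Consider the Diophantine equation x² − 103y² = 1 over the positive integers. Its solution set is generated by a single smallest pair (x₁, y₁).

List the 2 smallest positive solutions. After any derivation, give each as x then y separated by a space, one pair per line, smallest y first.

227528 22419
103537981567 10201900464

d=103: √d = [10; 6,1,2,1,1,9,1,1,2,1,6,20] (ℓ=12, even), read p_11/q_11
k=0  a_k=10  p_k/q_k = 10/1
…
k=5  a_k=1  p_k/q_k = 477/47
k=6  a_k=9  p_k/q_k = 4567/450
…
k=9  a_k=2  p_k/q_k = 24266/2391
k=10  a_k=1  p_k/q_k = 33877/3338
k=11  a_k=6  p_k/q_k = 227528/22419
(x₁, y₁) = (227528, 22419);  227528² − 103·22419² = 1 ✓
k=2:  x_2 = 227528·227528+103·22419·22419 = 103537981567,  y_2 = 227528·22419+22419·227528 = 10201900464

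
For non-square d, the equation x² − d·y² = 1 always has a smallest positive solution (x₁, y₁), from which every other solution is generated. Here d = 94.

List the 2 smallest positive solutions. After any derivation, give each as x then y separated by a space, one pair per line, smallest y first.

√94 = [9; 1,2,3,1,1,…,2,1,18, …], period ℓ=16 (even) → k=15
a_0=9:  p_0=9·1+0=9,  q_0=9·0+1=1
…
a_3=3:  p_3=3·29+10=97,  q_3=3·3+1=10
a_4=1:  p_4=1·97+29=126,  q_4=1·10+3=13
…
a_8=8:  p_8=8·1464+1241=12953,  q_8=8·151+128=1336
a_9=1:  p_9=1·12953+1464=14417,  q_9=1·1336+151=1487
a_10=5:  p_10=5·14417+12953=85038,  q_10=5·1487+1336=8771
a_11=1:  p_11=1·85038+14417=99455,  q_11=1·8771+1487=10258
…
a_14=2:  p_14=2·652934+184493=1490361,  q_14=2·67345+19029=153719
a_15=1:  p_15=1·1490361+652934=2143295,  q_15=1·153719+67345=221064
(x₁, y₁) = (2143295, 221064);  2143295² − 94·221064² = 1 ✓
n=2: (2143295,221064)∘(2143295,221064) = (2143295·2143295+94·221064·221064, 2143295·221064+221064·2143295) = (9187426914049,947610731760)

2143295 221064
9187426914049 947610731760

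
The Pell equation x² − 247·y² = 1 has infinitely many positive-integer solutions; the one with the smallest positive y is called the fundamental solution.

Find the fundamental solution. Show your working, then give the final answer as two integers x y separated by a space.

85292 5427

d=247: √d = [15; 1,2,1,1,9,1,9,1,1,2,1,30] (ℓ=12, even), read p_11/q_11
step 0: (15, 1)  from 15·(1,0) + (0,1)
…
step 5: (1053, 67)  from 9·(110,7) + (63,4)
…
step 8: (12683, 807)  from 1·(11520,733) + (1163,74)
…
step 10: (61089, 3887)  from 2·(24203,1540) + (12683,807)
step 11: (85292, 5427)  from 1·(61089,3887) + (24203,1540)
(x₁, y₁) = (85292, 5427);  85292² − 247·5427² = 1 ✓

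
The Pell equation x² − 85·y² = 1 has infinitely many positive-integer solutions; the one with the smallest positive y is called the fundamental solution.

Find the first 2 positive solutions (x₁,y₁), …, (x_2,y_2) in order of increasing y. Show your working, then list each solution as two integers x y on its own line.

285769 30996
163327842721 17715391848

[9; 4,1,1,4,18] for √85; ℓ=5 ⇒ convergent index 9
step 0: (9, 1)  from 9·(1,0) + (0,1)
step 1: (37, 4)  from 4·(9,1) + (1,0)
…
step 3: (83, 9)  from 1·(46,5) + (37,4)
…
step 6: (27926, 3029)  from 4·(6887,747) + (378,41)
step 7: (34813, 3776)  from 1·(27926,3029) + (6887,747)
step 8: (62739, 6805)  from 1·(34813,3776) + (27926,3029)
step 9: (285769, 30996)  from 4·(62739,6805) + (34813,3776)
→ (285769, 30996).  Check: 285769²=81663921361, 85·30996²=81663921360, difference 1.
(285769+30996√85)^2 = 163327842721 + 17715391848√85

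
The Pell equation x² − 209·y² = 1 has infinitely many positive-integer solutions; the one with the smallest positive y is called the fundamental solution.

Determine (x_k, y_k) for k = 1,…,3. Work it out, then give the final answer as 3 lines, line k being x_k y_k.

46551 3220
4333991201 299788440
403503248748951 27910903337660

√209 = [14; 2,5,3,2,3,5,2,28, …], period ℓ=8 (even) → k=7
a_0=14:  p_0=14·1+0=14,  q_0=14·0+1=1
…
a_3=3:  p_3=3·159+29=506,  q_3=3·11+2=35
…
a_5=3:  p_5=3·1171+506=4019,  q_5=3·81+35=278
a_6=5:  p_6=5·4019+1171=21266,  q_6=5·278+81=1471
a_7=2:  p_7=2·21266+4019=46551,  q_7=2·1471+278=3220
fundamental: x₁=46551, y₁=3220  (since 2166995601 − 209·10368400 = 1)
n=2: (46551,3220)∘(46551,3220) = (46551·46551+209·3220·3220, 46551·3220+3220·46551) = (4333991201,299788440)
n=3: (4333991201,299788440)∘(46551,3220) = (46551·4333991201+209·3220·299788440, 46551·299788440+3220·4333991201) = (403503248748951,27910903337660)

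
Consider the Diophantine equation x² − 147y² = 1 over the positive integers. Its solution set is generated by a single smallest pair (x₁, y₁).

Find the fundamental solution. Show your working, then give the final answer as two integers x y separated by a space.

[12; 8,24] for √147; ℓ=2 ⇒ convergent index 1
a_0=12:  p_0=12·1+0=12,  q_0=12·0+1=1
a_1=8:  p_1=8·12+1=97,  q_1=8·1+0=8
(x₁, y₁) = (97, 8);  97² − 147·8² = 1 ✓

97 8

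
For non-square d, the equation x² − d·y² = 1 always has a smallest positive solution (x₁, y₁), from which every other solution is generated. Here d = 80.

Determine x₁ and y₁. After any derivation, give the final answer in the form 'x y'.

√80 = [8; 1,16, …], period ℓ=2 (even) → k=1
a_0=8:  p_0=8·1+0=8,  q_0=8·0+1=1
a_1=1:  p_1=1·8+1=9,  q_1=1·1+0=1
(x₁, y₁) = (9, 1);  9² − 80·1² = 1 ✓

9 1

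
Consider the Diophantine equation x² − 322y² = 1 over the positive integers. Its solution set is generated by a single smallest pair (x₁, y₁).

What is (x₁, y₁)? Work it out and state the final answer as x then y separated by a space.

d=322: √d = [17; 1,16,1,34] (ℓ=4, even), read p_3/q_3
step 0: (17, 1)  from 17·(1,0) + (0,1)
…
step 2: (305, 17)  from 16·(18,1) + (17,1)
step 3: (323, 18)  from 1·(305,17) + (18,1)
fundamental: x₁=323, y₁=18  (since 104329 − 322·324 = 1)

323 18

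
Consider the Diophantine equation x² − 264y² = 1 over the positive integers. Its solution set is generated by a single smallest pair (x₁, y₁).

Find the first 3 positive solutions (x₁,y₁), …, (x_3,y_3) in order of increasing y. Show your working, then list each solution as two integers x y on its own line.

√264 = [16; 4,32, …], period ℓ=2 (even) → k=1
step 0: (16, 1)  from 16·(1,0) + (0,1)
step 1: (65, 4)  from 4·(16,1) + (1,0)
fundamental: x₁=65, y₁=4  (since 4225 − 264·16 = 1)
(x_2, y_2) = (65·65 + 264·4·4, 65·4 + 4·65) = (8449, 520)
(x_3, y_3) = (65·8449 + 264·4·520, 65·520 + 4·8449) = (1098305, 67596)

65 4
8449 520
1098305 67596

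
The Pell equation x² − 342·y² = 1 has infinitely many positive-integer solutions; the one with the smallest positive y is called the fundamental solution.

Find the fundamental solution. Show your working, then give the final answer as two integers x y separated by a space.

d=342: √d = [18; 2,36] (ℓ=2, even), read p_1/q_1
step 0: (18, 1)  from 18·(1,0) + (0,1)
step 1: (37, 2)  from 2·(18,1) + (1,0)
→ (37, 2).  Check: 37²=1369, 342·2²=1368, difference 1.

37 2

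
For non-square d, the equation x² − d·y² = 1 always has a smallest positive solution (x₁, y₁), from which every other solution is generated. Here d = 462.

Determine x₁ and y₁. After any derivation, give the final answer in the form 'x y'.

√462 = [21; 2,42, …], period ℓ=2 (even) → k=1
k=0  a_k=21  p_k/q_k = 21/1
k=1  a_k=2  p_k/q_k = 43/2
fundamental: x₁=43, y₁=2  (since 1849 − 462·4 = 1)

43 2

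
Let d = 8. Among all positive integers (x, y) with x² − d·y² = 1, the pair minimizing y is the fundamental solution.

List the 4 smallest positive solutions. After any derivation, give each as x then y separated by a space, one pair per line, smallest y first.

3 1
17 6
99 35
577 204

[2; 1,4] for √8; ℓ=2 ⇒ convergent index 1
a_0=2:  p_0=2·1+0=2,  q_0=2·0+1=1
a_1=1:  p_1=1·2+1=3,  q_1=1·1+0=1
fundamental: x₁=3, y₁=1  (since 9 − 8·1 = 1)
(3+1√8)^2 = 17 + 6√8
(3+1√8)^3 = 99 + 35√8
(3+1√8)^4 = 577 + 204√8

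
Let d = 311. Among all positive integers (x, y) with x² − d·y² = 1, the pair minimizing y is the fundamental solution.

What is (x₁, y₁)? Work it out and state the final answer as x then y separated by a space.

[17; 1,1,1,2,1,…,1,1,34] for √311; ℓ=16 ⇒ convergent index 15
i=0: a=17 ⇒ p=17, q=1
i=1: a=1 ⇒ p=18, q=1
i=2: a=1 ⇒ p=35, q=2
…
i=4: a=2 ⇒ p=141, q=8
i=5: a=1 ⇒ p=194, q=11
i=6: a=6 ⇒ p=1305, q=74
…
i=9: a=3 ⇒ p=217583, q=12338
…
i=12: a=2 ⇒ p=4565134, q=258865
…
i=14: a=1 ⇒ p=10724507, q=608131
i=15: a=1 ⇒ p=16883880, q=957397
fundamental: x₁=16883880, y₁=957397  (since 285065403854400 − 311·916609015609 = 1)

16883880 957397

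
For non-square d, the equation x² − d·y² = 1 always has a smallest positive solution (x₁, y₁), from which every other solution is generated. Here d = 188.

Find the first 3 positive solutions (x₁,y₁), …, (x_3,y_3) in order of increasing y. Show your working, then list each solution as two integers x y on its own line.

4607 336
42448897 3095904
391124132351 28525659120

[13; 1,2,2,6,2,2,1,26] for √188; ℓ=8 ⇒ convergent index 7
step 0: (13, 1)  from 13·(1,0) + (0,1)
…
step 2: (41, 3)  from 2·(14,1) + (13,1)
…
step 6: (3277, 239)  from 2·(1330,97) + (617,45)
step 7: (4607, 336)  from 1·(3277,239) + (1330,97)
fundamental: x₁=4607, y₁=336  (since 21224449 − 188·112896 = 1)
(4607+336√188)^2 = 42448897 + 3095904√188
(4607+336√188)^3 = 391124132351 + 28525659120√188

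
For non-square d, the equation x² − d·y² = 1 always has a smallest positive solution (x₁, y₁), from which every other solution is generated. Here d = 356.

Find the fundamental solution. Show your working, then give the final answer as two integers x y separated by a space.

500001 26500

[18; 1,6,1,1,2,…,6,1,36] for √356; ℓ=14 ⇒ convergent index 13
a_0=18:  p_0=18·1+0=18,  q_0=18·0+1=1
a_1=1:  p_1=1·18+1=19,  q_1=1·1+0=1
a_2=6:  p_2=6·19+18=132,  q_2=6·1+1=7
a_3=1:  p_3=1·132+19=151,  q_3=1·7+1=8
a_4=1:  p_4=1·151+132=283,  q_4=1·8+7=15
…
a_6=1:  p_6=1·717+283=1000,  q_6=1·38+15=53
a_7=8:  p_7=8·1000+717=8717,  q_7=8·53+38=462
…
a_9=2:  p_9=2·9717+8717=28151,  q_9=2·515+462=1492
a_10=1:  p_10=1·28151+9717=37868,  q_10=1·1492+515=2007
a_11=1:  p_11=1·37868+28151=66019,  q_11=1·2007+1492=3499
a_12=6:  p_12=6·66019+37868=433982,  q_12=6·3499+2007=23001
a_13=1:  p_13=1·433982+66019=500001,  q_13=1·23001+3499=26500
→ (500001, 26500).  Check: 500001²=250001000001, 356·26500²=250001000000, difference 1.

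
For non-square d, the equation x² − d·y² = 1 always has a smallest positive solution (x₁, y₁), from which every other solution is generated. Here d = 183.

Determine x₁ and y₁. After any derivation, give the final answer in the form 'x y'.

√183 = [13; 1,1,8,1,1,26, …], period ℓ=6 (even) → k=5
k=0  a_k=13  p_k/q_k = 13/1
k=1  a_k=1  p_k/q_k = 14/1
…
k=4  a_k=1  p_k/q_k = 257/19
k=5  a_k=1  p_k/q_k = 487/36
(x₁, y₁) = (487, 36);  487² − 183·36² = 1 ✓

487 36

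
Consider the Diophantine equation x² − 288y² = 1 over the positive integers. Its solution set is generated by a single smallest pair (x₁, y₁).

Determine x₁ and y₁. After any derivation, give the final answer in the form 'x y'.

√288 → a₀=16, period (1,32); ℓ=2 even so k=1
step 0: (16, 1)  from 16·(1,0) + (0,1)
step 1: (17, 1)  from 1·(16,1) + (1,0)
fundamental: x₁=17, y₁=1  (since 289 − 288·1 = 1)

17 1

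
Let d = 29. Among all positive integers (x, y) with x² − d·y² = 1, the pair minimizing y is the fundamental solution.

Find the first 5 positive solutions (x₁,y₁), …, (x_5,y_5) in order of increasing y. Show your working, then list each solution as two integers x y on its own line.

d=29: √d = [5; 2,1,1,2,10] (ℓ=5, odd), read p_9/q_9
k=0  a_k=5  p_k/q_k = 5/1
k=1  a_k=2  p_k/q_k = 11/2
k=2  a_k=1  p_k/q_k = 16/3
k=3  a_k=1  p_k/q_k = 27/5
…
k=6  a_k=2  p_k/q_k = 1524/283
…
k=8  a_k=1  p_k/q_k = 3775/701
k=9  a_k=2  p_k/q_k = 9801/1820
→ (9801, 1820).  Check: 9801²=96059601, 29·1820²=96059600, difference 1.
(9801+1820√29)^2 = 192119201 + 35675640√29
(9801+1820√29)^3 = 3765920568201 + 699313893460√29
(9801+1820√29)^4 = 73819574785756801 + 13707950903927280√29
(9801+1820√29)^5 = 1447011301184484245001 + 268703252919468649100√29

9801 1820
192119201 35675640
3765920568201 699313893460
73819574785756801 13707950903927280
1447011301184484245001 268703252919468649100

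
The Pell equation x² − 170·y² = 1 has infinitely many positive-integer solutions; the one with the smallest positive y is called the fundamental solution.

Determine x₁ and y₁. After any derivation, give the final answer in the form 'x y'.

√170 → a₀=13, period (26); ℓ=1 odd so k=1
step 0: (13, 1)  from 13·(1,0) + (0,1)
step 1: (339, 26)  from 26·(13,1) + (1,0)
fundamental: x₁=339, y₁=26  (since 114921 − 170·676 = 1)

339 26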